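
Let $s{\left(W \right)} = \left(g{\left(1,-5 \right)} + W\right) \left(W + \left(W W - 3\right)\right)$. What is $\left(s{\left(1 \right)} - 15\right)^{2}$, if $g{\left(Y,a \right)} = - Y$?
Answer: $225$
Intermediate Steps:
$s{\left(W \right)} = \left(-1 + W\right) \left(-3 + W + W^{2}\right)$ ($s{\left(W \right)} = \left(\left(-1\right) 1 + W\right) \left(W + \left(W W - 3\right)\right) = \left(-1 + W\right) \left(W + \left(W^{2} - 3\right)\right) = \left(-1 + W\right) \left(W + \left(-3 + W^{2}\right)\right) = \left(-1 + W\right) \left(-3 + W + W^{2}\right)$)
$\left(s{\left(1 \right)} - 15\right)^{2} = \left(\left(3 + 1^{3} - 4\right) - 15\right)^{2} = \left(\left(3 + 1 - 4\right) - 15\right)^{2} = \left(0 - 15\right)^{2} = \left(-15\right)^{2} = 225$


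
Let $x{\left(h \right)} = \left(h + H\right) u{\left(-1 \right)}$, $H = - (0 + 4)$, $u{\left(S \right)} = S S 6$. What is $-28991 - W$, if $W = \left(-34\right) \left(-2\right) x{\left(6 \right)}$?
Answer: $-29807$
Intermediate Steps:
$u{\left(S \right)} = 6 S^{2}$ ($u{\left(S \right)} = S^{2} \cdot 6 = 6 S^{2}$)
$H = -4$ ($H = \left(-1\right) 4 = -4$)
$x{\left(h \right)} = -24 + 6 h$ ($x{\left(h \right)} = \left(h - 4\right) 6 \left(-1\right)^{2} = \left(-4 + h\right) 6 \cdot 1 = \left(-4 + h\right) 6 = -24 + 6 h$)
$W = 816$ ($W = \left(-34\right) \left(-2\right) \left(-24 + 6 \cdot 6\right) = 68 \left(-24 + 36\right) = 68 \cdot 12 = 816$)
$-28991 - W = -28991 - 816 = -29807$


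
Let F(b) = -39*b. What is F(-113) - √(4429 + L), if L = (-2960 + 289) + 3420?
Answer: 4407 - √5178 ≈ 4335.0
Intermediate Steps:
L = 749 (L = -2671 + 3420 = 749)
F(-113) - √(4429 + L) = -39*(-113) - √(4429 + 749) = 4407 - √5178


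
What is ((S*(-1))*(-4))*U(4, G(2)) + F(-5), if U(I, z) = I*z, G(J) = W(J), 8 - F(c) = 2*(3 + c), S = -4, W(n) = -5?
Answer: 332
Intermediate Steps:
F(c) = 2 - 2*c (F(c) = 8 - 2*(3 + c) = 8 - (6 + 2*c) = 8 + (-6 - 2*c) = 2 - 2*c)
G(J) = -5
((S*(-1))*(-4))*U(4, G(2)) + F(-5) = (-4*(-1)*(-4))*(4*(-5)) + (2 - 2*(-5)) = (4*(-4))*(-20) + (2 + 10) = -16*(-20) + 12 = 320 + 12 = 332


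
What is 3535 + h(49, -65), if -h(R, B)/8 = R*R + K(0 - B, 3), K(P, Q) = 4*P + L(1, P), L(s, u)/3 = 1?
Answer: -17777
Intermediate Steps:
L(s, u) = 3 (L(s, u) = 3*1 = 3)
K(P, Q) = 3 + 4*P (K(P, Q) = 4*P + 3 = 3 + 4*P)
h(R, B) = -24 - 8*R**2 + 32*B (h(R, B) = -8*(R*R + (3 + 4*(0 - B))) = -8*(R**2 + (3 + 4*(-B))) = -8*(R**2 + (3 - 4*B)) = -8*(3 + R**2 - 4*B) = -24 - 8*R**2 + 32*B)
3535 + h(49, -65) = 3535 + (-24 - 8*49**2 + 32*(-65)) = 3535 + (-24 - 8*2401 - 2080) = 3535 + (-24 - 19208 - 2080) = 3535 - 21312 = -17777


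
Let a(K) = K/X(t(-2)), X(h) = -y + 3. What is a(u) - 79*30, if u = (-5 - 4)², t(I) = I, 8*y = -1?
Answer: -58602/25 ≈ -2344.1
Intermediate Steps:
y = -⅛ (y = (⅛)*(-1) = -⅛ ≈ -0.12500)
u = 81 (u = (-9)² = 81)
X(h) = 25/8 (X(h) = -1*(-⅛) + 3 = ⅛ + 3 = 25/8)
a(K) = 8*K/25 (a(K) = K/(25/8) = K*(8/25) = 8*K/25)
a(u) - 79*30 = (8/25)*81 - 79*30 = 648/25 - 2370 = -58602/25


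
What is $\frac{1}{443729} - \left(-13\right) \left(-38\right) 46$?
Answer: $- \frac{10083297795}{443729} \approx -22724.0$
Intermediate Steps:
$\frac{1}{443729} - \left(-13\right) \left(-38\right) 46 = \frac{1}{443729} - 494 \cdot 46 = \frac{1}{443729} - 22724 = - \frac{10083297795}{443729}$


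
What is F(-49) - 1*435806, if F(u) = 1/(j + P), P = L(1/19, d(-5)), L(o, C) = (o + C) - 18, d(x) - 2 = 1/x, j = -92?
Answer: -4477470939/10274 ≈ -4.3581e+5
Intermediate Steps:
d(x) = 2 + 1/x
L(o, C) = -18 + C + o (L(o, C) = (C + o) - 18 = -18 + C + o)
P = -1534/95 (P = -18 + (2 + 1/(-5)) + 1/19 = -18 + (2 - ⅕) + 1/19 = -18 + 9/5 + 1/19 = -1534/95 ≈ -16.147)
F(u) = -95/10274 (F(u) = 1/(-92 - 1534/95) = 1/(-10274/95) = -95/10274)
F(-49) - 1*435806 = -95/10274 - 1*435806 = -95/10274 - 435806 = -4477470939/10274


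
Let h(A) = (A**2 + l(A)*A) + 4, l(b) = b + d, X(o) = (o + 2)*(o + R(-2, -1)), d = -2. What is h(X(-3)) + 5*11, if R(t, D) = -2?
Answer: 99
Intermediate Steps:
X(o) = (-2 + o)*(2 + o) (X(o) = (o + 2)*(o - 2) = (2 + o)*(-2 + o) = (-2 + o)*(2 + o))
l(b) = -2 + b (l(b) = b - 2 = -2 + b)
h(A) = 4 + A**2 + A*(-2 + A) (h(A) = (A**2 + (-2 + A)*A) + 4 = (A**2 + A*(-2 + A)) + 4 = 4 + A**2 + A*(-2 + A))
h(X(-3)) + 5*11 = (4 - 2*(-4 + (-3)**2) + 2*(-4 + (-3)**2)**2) + 5*11 = (4 - 2*(-4 + 9) + 2*(-4 + 9)**2) + 55 = (4 - 2*5 + 2*5**2) + 55 = (4 - 10 + 2*25) + 55 = (4 - 10 + 50) + 55 = 44 + 55 = 99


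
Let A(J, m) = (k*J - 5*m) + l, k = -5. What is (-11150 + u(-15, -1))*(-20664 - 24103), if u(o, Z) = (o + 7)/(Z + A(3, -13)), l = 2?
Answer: 25457112686/51 ≈ 4.9916e+8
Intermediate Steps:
A(J, m) = 2 - 5*J - 5*m (A(J, m) = (-5*J - 5*m) + 2 = 2 - 5*J - 5*m)
u(o, Z) = (7 + o)/(52 + Z) (u(o, Z) = (o + 7)/(Z + (2 - 5*3 - 5*(-13))) = (7 + o)/(Z + (2 - 15 + 65)) = (7 + o)/(Z + 52) = (7 + o)/(52 + Z))
(-11150 + u(-15, -1))*(-20664 - 24103) = (-11150 + (7 - 15)/(52 - 1))*(-20664 - 24103) = (-11150 - 8/51)*(-44767) = -568658/51*(-44767) = 25457112686/51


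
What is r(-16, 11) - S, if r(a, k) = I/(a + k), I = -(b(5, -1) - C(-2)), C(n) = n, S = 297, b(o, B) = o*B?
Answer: -1488/5 ≈ -297.60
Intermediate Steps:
b(o, B) = B*o
I = 3 (I = -(-1*5 - 1*(-2)) = -(-5 + 2) = -1*(-3) = 3)
r(a, k) = 3/(a + k)
r(-16, 11) - S = 3/(-16 + 11) - 1*297 = 3/(-5) - 297 = 3*(-⅕) - 297 = -⅗ - 297 = -1488/5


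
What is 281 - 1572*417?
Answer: -655243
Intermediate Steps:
281 - 1572*417 = 281 - 655524 = -655243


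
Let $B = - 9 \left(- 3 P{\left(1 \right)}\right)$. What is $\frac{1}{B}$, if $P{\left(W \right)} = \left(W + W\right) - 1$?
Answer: $\frac{1}{27} \approx 0.037037$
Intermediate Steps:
$P{\left(W \right)} = -1 + 2 W$ ($P{\left(W \right)} = 2 W - 1 = -1 + 2 W$)
$B = 27$ ($B = - 9 \left(- 3 \left(-1 + 2 \cdot 1\right)\right) = - 9 \left(- 3 \left(-1 + 2\right)\right) = - 9 \left(\left(-3\right) 1\right) = \left(-9\right) \left(-3\right) = 27$)
$\frac{1}{B} = \frac{1}{27}$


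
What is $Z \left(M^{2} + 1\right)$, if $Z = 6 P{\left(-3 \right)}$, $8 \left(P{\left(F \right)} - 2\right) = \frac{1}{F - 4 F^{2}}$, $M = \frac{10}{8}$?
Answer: $\frac{25543}{832} \approx 30.701$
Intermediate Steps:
$M = \frac{5}{4}$ ($M = 10 \cdot \frac{1}{8} = \frac{5}{4} \approx 1.25$)
$P{\left(F \right)} = 2 + \frac{1}{8 \left(F - 4 F^{2}\right)}$
$Z = \frac{623}{52}$ ($Z = 6 \frac{-1 - -48 + 64 \left(-3\right)^{2}}{8 \left(-3\right) \left(-1 + 4 \left(-3\right)\right)} = 6 \cdot \frac{1}{8} \left(- \frac{1}{3}\right) \frac{1}{-1 - 12} \left(-1 + 48 + 64 \cdot 9\right) = 6 \cdot \frac{1}{8} \left(- \frac{1}{3}\right) \frac{1}{-13} \left(-1 + 48 + 576\right) = 6 \cdot \frac{1}{8} \left(- \frac{1}{3}\right) \left(- \frac{1}{13}\right) 623 = 6 \cdot \frac{623}{312} = \frac{623}{52} \approx 11.981$)
$Z \left(M^{2} + 1\right) = \frac{623 \left(\left(\frac{5}{4}\right)^{2} + 1\right)}{52} = \frac{623 \left(\frac{25}{16} + 1\right)}{52} = \frac{623}{52} \cdot \frac{41}{16} = \frac{25543}{832}$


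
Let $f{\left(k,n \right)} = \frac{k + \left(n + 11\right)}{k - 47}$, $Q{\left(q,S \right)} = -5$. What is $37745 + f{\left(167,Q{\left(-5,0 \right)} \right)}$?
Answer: $\frac{4529573}{120} \approx 37746.0$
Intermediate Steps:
$f{\left(k,n \right)} = \frac{11 + k + n}{-47 + k}$ ($f{\left(k,n \right)} = \frac{k + \left(11 + n\right)}{-47 + k} = \frac{11 + k + n}{-47 + k}$)
$37745 + f{\left(167,Q{\left(-5,0 \right)} \right)} = 37745 + \frac{11 + 167 - 5}{-47 + 167} = 37745 + \frac{1}{120} \cdot 173 = 37745 + \frac{173}{120} = \frac{4529573}{120}$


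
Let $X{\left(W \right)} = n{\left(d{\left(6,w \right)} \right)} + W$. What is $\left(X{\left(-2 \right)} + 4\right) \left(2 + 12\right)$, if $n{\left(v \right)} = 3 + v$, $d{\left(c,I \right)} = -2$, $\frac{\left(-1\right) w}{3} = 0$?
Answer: $42$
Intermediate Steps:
$w = 0$ ($w = \left(-3\right) 0 = 0$)
$X{\left(W \right)} = 1 + W$ ($X{\left(W \right)} = \left(3 - 2\right) + W = 1 + W$)
$\left(X{\left(-2 \right)} + 4\right) \left(2 + 12\right) = \left(\left(1 - 2\right) + 4\right) \left(2 + 12\right) = \left(-1 + 4\right) 14 = 3 \cdot 14 = 42$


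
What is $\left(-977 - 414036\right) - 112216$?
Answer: $-527229$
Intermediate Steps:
$\left(-977 - 414036\right) - 112216 = -415013 - 112216 = -527229$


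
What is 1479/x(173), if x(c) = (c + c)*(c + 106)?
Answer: 493/32178 ≈ 0.015321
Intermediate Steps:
x(c) = 2*c*(106 + c) (x(c) = (2*c)*(106 + c) = 2*c*(106 + c))
1479/x(173) = 1479/((2*173*(106 + 173))) = 1479/((2*173*279)) = 1479/96534 = 1479*(1/96534) = 493/32178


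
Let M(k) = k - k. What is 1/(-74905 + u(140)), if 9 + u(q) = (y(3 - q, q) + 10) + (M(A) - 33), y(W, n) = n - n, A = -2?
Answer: -1/74937 ≈ -1.3345e-5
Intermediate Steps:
y(W, n) = 0
M(k) = 0
u(q) = -32 (u(q) = -9 + ((0 + 10) + (0 - 33)) = -9 + (10 - 33) = -9 - 23 = -32)
1/(-74905 + u(140)) = 1/(-74905 - 32) = 1/(-74937) = -1/74937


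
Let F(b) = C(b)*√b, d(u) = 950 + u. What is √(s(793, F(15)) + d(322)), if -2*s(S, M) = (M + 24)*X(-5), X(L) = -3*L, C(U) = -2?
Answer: √(1092 + 15*√15) ≈ 33.913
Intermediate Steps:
F(b) = -2*√b
s(S, M) = -180 - 15*M/2 (s(S, M) = -(M + 24)*(-3*(-5))/2 = -(24 + M)*15/2 = -(360 + 15*M)/2 = -180 - 15*M/2)
√(s(793, F(15)) + d(322)) = √((-180 - (-15)*√15) + (950 + 322)) = √((-180 + 15*√15) + 1272) = √(1092 + 15*√15)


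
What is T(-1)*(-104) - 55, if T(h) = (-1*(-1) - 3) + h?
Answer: 257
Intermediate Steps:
T(h) = -2 + h (T(h) = (1 - 3) + h = -2 + h)
T(-1)*(-104) - 55 = (-2 - 1)*(-104) - 55 = -3*(-104) - 55 = 312 - 55 = 257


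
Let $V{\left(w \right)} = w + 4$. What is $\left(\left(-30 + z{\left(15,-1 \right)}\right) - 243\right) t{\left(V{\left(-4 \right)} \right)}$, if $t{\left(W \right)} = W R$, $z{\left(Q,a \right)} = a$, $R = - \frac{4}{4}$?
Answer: $0$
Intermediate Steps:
$R = -1$ ($R = \left(-4\right) \frac{1}{4} = -1$)
$V{\left(w \right)} = 4 + w$
$t{\left(W \right)} = - W$ ($t{\left(W \right)} = W \left(-1\right) = - W$)
$\left(\left(-30 + z{\left(15,-1 \right)}\right) - 243\right) t{\left(V{\left(-4 \right)} \right)} = \left(\left(-30 - 1\right) - 243\right) \left(- (4 - 4)\right) = \left(-31 - 243\right) \left(\left(-1\right) 0\right) = \left(-274\right) 0 = 0$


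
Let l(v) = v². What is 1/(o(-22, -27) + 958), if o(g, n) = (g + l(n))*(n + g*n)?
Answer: 1/401827 ≈ 2.4886e-6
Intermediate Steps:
o(g, n) = (g + n²)*(n + g*n)
1/(o(-22, -27) + 958) = 1/(-27*(-22 + (-22)² + (-27)² - 22*(-27)²) + 958) = 1/(-27*(-22 + 484 + 729 - 22*729) + 958) = 1/(-27*(-22 + 484 + 729 - 16038) + 958) = 1/(-27*(-14847) + 958) = 1/(400869 + 958) = 1/401827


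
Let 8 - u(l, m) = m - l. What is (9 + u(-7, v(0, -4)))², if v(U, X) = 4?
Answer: 36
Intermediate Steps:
u(l, m) = 8 + l - m (u(l, m) = 8 - (m - l) = 8 + (l - m) = 8 + l - m)
(9 + u(-7, v(0, -4)))² = (9 + (8 - 7 - 1*4))² = (9 + (8 - 7 - 4))² = (9 - 3)² = 6² = 36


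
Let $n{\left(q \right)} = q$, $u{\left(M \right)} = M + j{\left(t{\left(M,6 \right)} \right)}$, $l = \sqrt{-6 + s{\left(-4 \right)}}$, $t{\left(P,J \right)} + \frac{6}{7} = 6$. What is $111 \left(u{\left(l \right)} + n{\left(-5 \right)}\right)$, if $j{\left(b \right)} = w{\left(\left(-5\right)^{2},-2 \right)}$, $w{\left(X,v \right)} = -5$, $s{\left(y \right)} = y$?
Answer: $-1110 + 111 i \sqrt{10} \approx -1110.0 + 351.01 i$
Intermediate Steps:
$t{\left(P,J \right)} = \frac{36}{7}$ ($t{\left(P,J \right)} = - \frac{6}{7} + 6 = \frac{36}{7}$)
$j{\left(b \right)} = -5$
$l = i \sqrt{10}$ ($l = \sqrt{-6 - 4} = \sqrt{-10} = i \sqrt{10} \approx 3.1623 i$)
$u{\left(M \right)} = -5 + M$ ($u{\left(M \right)} = M - 5 = -5 + M$)
$111 \left(u{\left(l \right)} + n{\left(-5 \right)}\right) = 111 \left(\left(-5 + i \sqrt{10}\right) - 5\right) = 111 \left(-10 + i \sqrt{10}\right) = -1110 + 111 i \sqrt{10}$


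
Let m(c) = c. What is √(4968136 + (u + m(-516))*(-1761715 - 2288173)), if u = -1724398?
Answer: 2*√1746428369442 ≈ 2.6430e+6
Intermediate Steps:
√(4968136 + (u + m(-516))*(-1761715 - 2288173)) = √(4968136 + (-1724398 - 516)*(-1761715 - 2288173)) = √(4968136 - 1724914*(-4049888)) = √(4968136 + 6985708509632) = √6985713477768 = 2*√1746428369442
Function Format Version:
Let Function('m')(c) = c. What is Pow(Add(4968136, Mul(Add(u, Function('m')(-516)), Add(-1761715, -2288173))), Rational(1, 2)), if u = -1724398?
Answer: Mul(2, Pow(1746428369442, Rational(1, 2))) ≈ 2.6430e+6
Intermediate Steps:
Pow(Add(4968136, Mul(Add(u, Function('m')(-516)), Add(-1761715, -2288173))), Rational(1, 2)) = Pow(Add(4968136, Mul(Add(-1724398, -516), Add(-1761715, -2288173))), Rational(1, 2)) = Pow(Add(4968136, Mul(-1724914, -4049888)), Rational(1, 2)) = Pow(Add(4968136, 6985708509632), Rational(1, 2)) = Pow(6985713477768, Rational(1, 2)) = Mul(2, Pow(1746428369442, Rational(1, 2)))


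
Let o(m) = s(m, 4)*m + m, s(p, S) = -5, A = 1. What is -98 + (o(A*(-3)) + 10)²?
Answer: 386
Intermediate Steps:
o(m) = -4*m (o(m) = -5*m + m = -4*m)
-98 + (o(A*(-3)) + 10)² = -98 + (-4*(-3) + 10)² = -98 + (12 + 10)² = -98 + 22² = -98 + 484 = 386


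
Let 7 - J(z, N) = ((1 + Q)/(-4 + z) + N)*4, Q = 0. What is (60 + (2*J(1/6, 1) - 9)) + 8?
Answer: 1543/23 ≈ 67.087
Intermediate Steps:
J(z, N) = 7 - 4*N - 4/(-4 + z) (J(z, N) = 7 - ((1 + 0)/(-4 + z) + N)*4 = 7 - (1/(-4 + z) + N)*4 = 7 - (N + 1/(-4 + z))*4 = 7 - (4*N + 4/(-4 + z)) = 7 + (-4*N - 4/(-4 + z)) = 7 - 4*N - 4/(-4 + z))
(60 + (2*J(1/6, 1) - 9)) + 8 = (60 + (2*((-32 + 7/6 + 16*1 - 4*1/6)/(-4 + 1/6)) - 9)) + 8 = (60 + (2*((-32 + 7*(1/6) + 16 - 4*1*1/6)/(-4 + 1/6)) - 9)) + 8 = (60 + (2*((-32 + 7/6 + 16 - 2/3)/(-23/6)) - 9)) + 8 = (60 + (2*(-6/23*(-31/2)) - 9)) + 8 = (60 + (2*(93/23) - 9)) + 8 = (60 + (186/23 - 9)) + 8 = (60 - 21/23) + 8 = 1359/23 + 8 = 1543/23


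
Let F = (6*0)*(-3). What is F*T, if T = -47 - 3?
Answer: 0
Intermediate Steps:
F = 0 (F = 0*(-3) = 0)
T = -50
F*T = 0*(-50) = 0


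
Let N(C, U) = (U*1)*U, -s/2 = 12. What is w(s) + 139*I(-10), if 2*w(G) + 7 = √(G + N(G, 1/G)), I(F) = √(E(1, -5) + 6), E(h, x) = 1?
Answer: -7/2 + 139*√7 + I*√13823/48 ≈ 364.26 + 2.4494*I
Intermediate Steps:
s = -24 (s = -2*12 = -24)
I(F) = √7 (I(F) = √(1 + 6) = √7)
N(C, U) = U² (N(C, U) = U*U = U²)
w(G) = -7/2 + √(G + G⁻²)/2 (w(G) = -7/2 + √(G + (1/G)²)/2 = -7/2 + √(G + G⁻²)/2)
w(s) + 139*I(-10) = (-7/2 + √((1 + (-24)³)/(-24)²)/2) + 139*√7 = (-7/2 + √((1 - 13824)/576)/2) + 139*√7 = (-7/2 + √((1/576)*(-13823))/2) + 139*√7 = (-7/2 + √(-13823/576)/2) + 139*√7 = (-7/2 + (I*√13823/24)/2) + 139*√7 = (-7/2 + I*√13823/48) + 139*√7 = -7/2 + 139*√7 + I*√13823/48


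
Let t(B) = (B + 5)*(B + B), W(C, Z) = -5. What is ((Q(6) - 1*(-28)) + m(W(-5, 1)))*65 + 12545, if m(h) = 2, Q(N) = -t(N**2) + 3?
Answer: -177190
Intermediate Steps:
t(B) = 2*B*(5 + B) (t(B) = (5 + B)*(2*B) = 2*B*(5 + B))
Q(N) = 3 - 2*N**2*(5 + N**2) (Q(N) = -2*N**2*(5 + N**2) + 3 = 3 - 2*N**2*(5 + N**2))
((Q(6) - 1*(-28)) + m(W(-5, 1)))*65 + 12545 = (((3 - 10*6**2 - 2*6**4) - 1*(-28)) + 2)*65 + 12545 = (((3 - 10*36 - 2*1296) + 28) + 2)*65 + 12545 = (((3 - 360 - 2592) + 28) + 2)*65 + 12545 = ((-2949 + 28) + 2)*65 + 12545 = (-2921 + 2)*65 + 12545 = -2919*65 + 12545 = -189735 + 12545 = -177190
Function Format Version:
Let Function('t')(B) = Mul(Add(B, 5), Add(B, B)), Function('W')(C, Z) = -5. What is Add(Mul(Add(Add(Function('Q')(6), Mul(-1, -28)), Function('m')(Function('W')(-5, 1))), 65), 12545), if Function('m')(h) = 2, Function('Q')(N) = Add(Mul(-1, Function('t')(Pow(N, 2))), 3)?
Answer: -177190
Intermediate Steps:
Function('t')(B) = Mul(2, B, Add(5, B)) (Function('t')(B) = Mul(Add(5, B), Mul(2, B)) = Mul(2, B, Add(5, B)))
Function('Q')(N) = Add(3, Mul(-2, Pow(N, 2), Add(5, Pow(N, 2)))) (Function('Q')(N) = Add(Mul(-1, Mul(2, Pow(N, 2), Add(5, Pow(N, 2)))), 3) = Add(Mul(-2, Pow(N, 2), Add(5, Pow(N, 2))), 3) = Add(3, Mul(-2, Pow(N, 2), Add(5, Pow(N, 2)))))
Add(Mul(Add(Add(Function('Q')(6), Mul(-1, -28)), Function('m')(Function('W')(-5, 1))), 65), 12545) = Add(Mul(Add(Add(Add(3, Mul(-10, Pow(6, 2)), Mul(-2, Pow(6, 4))), Mul(-1, -28)), 2), 65), 12545) = Add(Mul(Add(Add(Add(3, Mul(-10, 36), Mul(-2, 1296)), 28), 2), 65), 12545) = Add(Mul(Add(Add(Add(3, -360, -2592), 28), 2), 65), 12545) = Add(Mul(Add(Add(-2949, 28), 2), 65), 12545) = Add(Mul(Add(-2921, 2), 65), 12545) = Add(Mul(-2919, 65), 12545) = Add(-189735, 12545) = -177190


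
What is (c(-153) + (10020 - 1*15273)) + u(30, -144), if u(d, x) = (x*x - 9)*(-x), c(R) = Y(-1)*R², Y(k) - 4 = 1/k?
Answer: 3049662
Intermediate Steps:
Y(k) = 4 + 1/k
c(R) = 3*R² (c(R) = (4 + 1/(-1))*R² = (4 - 1)*R² = 3*R²)
u(d, x) = -x*(-9 + x²) (u(d, x) = (x² - 9)*(-x) = (-9 + x²)*(-x) = -x*(-9 + x²))
(c(-153) + (10020 - 1*15273)) + u(30, -144) = (3*(-153)² + (10020 - 1*15273)) - 144*(9 - 1*(-144)²) = (3*23409 + (10020 - 15273)) - 144*(9 - 1*20736) = (70227 - 5253) - 144*(9 - 20736) = 64974 - 144*(-20727) = 64974 + 2984688 = 3049662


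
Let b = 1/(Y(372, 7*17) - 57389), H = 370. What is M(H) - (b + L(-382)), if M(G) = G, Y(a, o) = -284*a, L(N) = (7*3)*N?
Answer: 1368206505/163037 ≈ 8392.0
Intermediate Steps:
L(N) = 21*N
b = -1/163037 (b = 1/(-284*372 - 57389) = 1/(-105648 - 57389) = 1/(-163037) = -1/163037 ≈ -6.1336e-6)
M(H) - (b + L(-382)) = 370 - (-1/163037 + 21*(-382)) = 370 - (-1/163037 - 8022) = 370 - 1*(-1307882815/163037) = 370 + 1307882815/163037 = 1368206505/163037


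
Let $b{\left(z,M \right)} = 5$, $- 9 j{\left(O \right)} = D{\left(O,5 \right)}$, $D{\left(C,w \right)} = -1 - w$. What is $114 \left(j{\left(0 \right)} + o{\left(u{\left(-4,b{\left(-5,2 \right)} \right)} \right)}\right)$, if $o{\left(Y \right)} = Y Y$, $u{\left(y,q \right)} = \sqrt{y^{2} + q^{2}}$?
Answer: $4750$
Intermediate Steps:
$j{\left(O \right)} = \frac{2}{3}$ ($j{\left(O \right)} = - \frac{-1 - 5}{9} = \left(- \frac{1}{9}\right) \left(-6\right) = \frac{2}{3}$)
$u{\left(y,q \right)} = \sqrt{q^{2} + y^{2}}$
$o{\left(Y \right)} = Y^{2}$
$114 \left(j{\left(0 \right)} + o{\left(u{\left(-4,b{\left(-5,2 \right)} \right)} \right)}\right) = 114 \left(\frac{2}{3} + \left(\sqrt{5^{2} + \left(-4\right)^{2}}\right)^{2}\right) = 114 \left(\frac{2}{3} + \left(\sqrt{25 + 16}\right)^{2}\right) = 114 \left(\frac{2}{3} + \left(\sqrt{41}\right)^{2}\right) = 114 \left(\frac{2}{3} + 41\right) = 114 \cdot \frac{125}{3} = 4750$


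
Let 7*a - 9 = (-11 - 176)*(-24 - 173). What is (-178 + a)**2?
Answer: 25867396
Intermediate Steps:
a = 5264 (a = 9/7 + ((-11 - 176)*(-24 - 173))/7 = 9/7 + (-187*(-197))/7 = 9/7 + (1/7)*36839 = 9/7 + 36839/7 = 5264)
(-178 + a)**2 = (-178 + 5264)**2 = 5086**2 = 25867396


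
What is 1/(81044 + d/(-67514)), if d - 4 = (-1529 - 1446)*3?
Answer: 67514/5471613537 ≈ 1.2339e-5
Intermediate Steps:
d = -8921 (d = 4 + (-1529 - 1446)*3 = 4 - 2975*3 = 4 - 8925 = -8921)
1/(81044 + d/(-67514)) = 1/(81044 - 8921/(-67514)) = 1/(81044 - 8921*(-1/67514)) = 1/(81044 + 8921/67514) = 1/(5471613537/67514) = 67514/5471613537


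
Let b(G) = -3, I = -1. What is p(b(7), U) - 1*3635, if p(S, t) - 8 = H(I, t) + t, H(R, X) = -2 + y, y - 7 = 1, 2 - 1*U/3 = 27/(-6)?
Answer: -7203/2 ≈ -3601.5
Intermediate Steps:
U = 39/2 (U = 6 - 81/(-6) = 6 - 81*(-1)/6 = 6 - 3*(-9/2) = 6 + 27/2 = 39/2 ≈ 19.500)
y = 8 (y = 7 + 1 = 8)
H(R, X) = 6 (H(R, X) = -2 + 8 = 6)
p(S, t) = 14 + t (p(S, t) = 8 + (6 + t) = 14 + t)
p(b(7), U) - 1*3635 = (14 + 39/2) - 1*3635 = 67/2 - 3635 = -7203/2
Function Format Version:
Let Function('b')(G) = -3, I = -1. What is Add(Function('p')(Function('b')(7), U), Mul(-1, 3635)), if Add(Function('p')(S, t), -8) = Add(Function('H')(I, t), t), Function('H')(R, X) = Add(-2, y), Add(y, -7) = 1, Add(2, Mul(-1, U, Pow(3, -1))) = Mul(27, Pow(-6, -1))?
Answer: Rational(-7203, 2) ≈ -3601.5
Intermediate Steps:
U = Rational(39, 2) (U = Add(6, Mul(-3, Mul(27, Pow(-6, -1)))) = Add(6, Mul(-3, Mul(27, Rational(-1, 6)))) = Add(6, Mul(-3, Rational(-9, 2))) = Add(6, Rational(27, 2)) = Rational(39, 2) ≈ 19.500)
y = 8 (y = Add(7, 1) = 8)
Function('H')(R, X) = 6 (Function('H')(R, X) = Add(-2, 8) = 6)
Function('p')(S, t) = Add(14, t) (Function('p')(S, t) = Add(8, Add(6, t)) = Add(14, t))
Add(Function('p')(Function('b')(7), U), Mul(-1, 3635)) = Add(Add(14, Rational(39, 2)), Mul(-1, 3635)) = Add(Rational(67, 2), -3635) = Rational(-7203, 2)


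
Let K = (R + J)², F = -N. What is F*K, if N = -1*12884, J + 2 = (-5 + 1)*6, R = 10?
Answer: 3298304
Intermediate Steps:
J = -26 (J = -2 + (-5 + 1)*6 = -2 - 4*6 = -2 - 24 = -26)
N = -12884
F = 12884 (F = -1*(-12884) = 12884)
K = 256 (K = (10 - 26)² = (-16)² = 256)
F*K = 12884*256 = 3298304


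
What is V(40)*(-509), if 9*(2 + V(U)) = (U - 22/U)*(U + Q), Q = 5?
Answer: -397529/4 ≈ -99382.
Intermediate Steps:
V(U) = -2 + (5 + U)*(U - 22/U)/9 (V(U) = -2 + ((U - 22/U)*(U + 5))/9 = -2 + ((U - 22/U)*(5 + U))/9 = -2 + ((5 + U)*(U - 22/U))/9 = -2 + (5 + U)*(U - 22/U)/9)
V(40)*(-509) = ((⅑)*(-110 + 40*(-40 + 40² + 5*40))/40)*(-509) = ((⅑)*(1/40)*(-110 + 40*(-40 + 1600 + 200)))*(-509) = ((⅑)*(1/40)*(-110 + 40*1760))*(-509) = ((⅑)*(1/40)*(-110 + 70400))*(-509) = ((⅑)*(1/40)*70290)*(-509) = (781/4)*(-509) = -397529/4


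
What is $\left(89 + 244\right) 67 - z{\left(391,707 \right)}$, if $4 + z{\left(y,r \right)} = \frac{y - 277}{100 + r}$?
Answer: $\frac{6002697}{269} \approx 22315.0$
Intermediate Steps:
$z{\left(y,r \right)} = -4 + \frac{-277 + y}{100 + r}$ ($z{\left(y,r \right)} = -4 + \frac{y - 277}{100 + r} = -4 + \frac{-277 + y}{100 + r}$)
$\left(89 + 244\right) 67 - z{\left(391,707 \right)} = \left(89 + 244\right) 67 - \frac{-677 + 391 - 2828}{100 + 707} = 333 \cdot 67 - \frac{-677 + 391 - 2828}{807} = 22311 - \frac{1}{807} \left(-3114\right) = 22311 - - \frac{1038}{269} = 22311 + \frac{1038}{269} = \frac{6002697}{269}$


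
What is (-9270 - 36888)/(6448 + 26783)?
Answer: -15386/11077 ≈ -1.3890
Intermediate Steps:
(-9270 - 36888)/(6448 + 26783) = -46158/33231 = -46158*1/33231 = -15386/11077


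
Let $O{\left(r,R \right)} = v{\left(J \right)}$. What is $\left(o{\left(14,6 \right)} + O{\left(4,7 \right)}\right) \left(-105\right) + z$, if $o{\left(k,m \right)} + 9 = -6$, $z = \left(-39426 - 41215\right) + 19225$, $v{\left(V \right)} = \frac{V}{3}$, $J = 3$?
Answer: $-59946$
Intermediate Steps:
$v{\left(V \right)} = \frac{V}{3}$ ($v{\left(V \right)} = V \frac{1}{3} = \frac{V}{3}$)
$z = -61416$ ($z = \left(-39426 - 41215\right) + 19225 = -80641 + 19225 = -61416$)
$o{\left(k,m \right)} = -15$ ($o{\left(k,m \right)} = -9 - 6 = -15$)
$O{\left(r,R \right)} = 1$ ($O{\left(r,R \right)} = \frac{1}{3} \cdot 3 = 1$)
$\left(o{\left(14,6 \right)} + O{\left(4,7 \right)}\right) \left(-105\right) + z = \left(-15 + 1\right) \left(-105\right) - 61416 = \left(-14\right) \left(-105\right) - 61416 = 1470 - 61416 = -59946$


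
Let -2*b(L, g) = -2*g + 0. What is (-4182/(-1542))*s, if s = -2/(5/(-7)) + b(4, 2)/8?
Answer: 42517/5140 ≈ 8.2718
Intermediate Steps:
b(L, g) = g (b(L, g) = -(-2*g + 0)/2 = -(-1)*g = g)
s = 61/20 (s = -2/(5/(-7)) + 2/8 = -2/(5*(-⅐)) + 2*(⅛) = -2/(-5/7) + ¼ = -2*(-7/5) + ¼ = 14/5 + ¼ = 61/20 ≈ 3.0500)
(-4182/(-1542))*s = -4182/(-1542)*(61/20) = -4182*(-1/1542)*(61/20) = (697/257)*(61/20) = 42517/5140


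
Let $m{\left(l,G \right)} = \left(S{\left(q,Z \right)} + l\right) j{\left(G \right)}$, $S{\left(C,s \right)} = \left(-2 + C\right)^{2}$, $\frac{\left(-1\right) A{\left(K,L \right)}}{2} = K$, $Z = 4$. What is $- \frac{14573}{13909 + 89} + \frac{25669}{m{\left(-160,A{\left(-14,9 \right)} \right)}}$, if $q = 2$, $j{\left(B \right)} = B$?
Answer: $- \frac{30328693}{4479360} \approx -6.7708$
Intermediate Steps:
$A{\left(K,L \right)} = - 2 K$
$m{\left(l,G \right)} = G l$ ($m{\left(l,G \right)} = \left(\left(-2 + 2\right)^{2} + l\right) G = \left(0^{2} + l\right) G = \left(0 + l\right) G = l G = G l$)
$- \frac{14573}{13909 + 89} + \frac{25669}{m{\left(-160,A{\left(-14,9 \right)} \right)}} = - \frac{14573}{13909 + 89} + \frac{25669}{\left(-2\right) \left(-14\right) \left(-160\right)} = - \frac{14573}{13998} + \frac{25669}{28 \left(-160\right)} = \left(-14573\right) \frac{1}{13998} + \frac{25669}{-4480} = - \frac{14573}{13998} + 25669 \left(- \frac{1}{4480}\right) = - \frac{14573}{13998} - \frac{3667}{640} = - \frac{30328693}{4479360}$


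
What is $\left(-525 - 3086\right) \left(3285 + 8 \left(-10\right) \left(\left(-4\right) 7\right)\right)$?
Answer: $-19950775$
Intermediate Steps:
$\left(-525 - 3086\right) \left(3285 + 8 \left(-10\right) \left(\left(-4\right) 7\right)\right) = - 3611 \left(3285 - -2240\right) = - 3611 \left(3285 + 2240\right) = \left(-3611\right) 5525 = -19950775$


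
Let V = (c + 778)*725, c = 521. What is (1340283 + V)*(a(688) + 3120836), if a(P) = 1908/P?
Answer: 612486417672801/86 ≈ 7.1219e+12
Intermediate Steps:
V = 941775 (V = (521 + 778)*725 = 1299*725 = 941775)
(1340283 + V)*(a(688) + 3120836) = (1340283 + 941775)*(1908/688 + 3120836) = 2282058*(1908*(1/688) + 3120836) = 2282058*(477/172 + 3120836) = 2282058*(536784269/172) = 612486417672801/86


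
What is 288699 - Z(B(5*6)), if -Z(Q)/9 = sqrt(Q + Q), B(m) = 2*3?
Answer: 288699 + 18*sqrt(3) ≈ 2.8873e+5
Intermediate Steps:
B(m) = 6
Z(Q) = -9*sqrt(2)*sqrt(Q) (Z(Q) = -9*sqrt(Q + Q) = -9*sqrt(2)*sqrt(Q))
288699 - Z(B(5*6)) = 288699 - (-9)*sqrt(2)*sqrt(6) = 288699 - (-18)*sqrt(3) = 288699 + 18*sqrt(3)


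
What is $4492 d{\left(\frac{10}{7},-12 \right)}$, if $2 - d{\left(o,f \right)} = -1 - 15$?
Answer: $80856$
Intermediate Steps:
$d{\left(o,f \right)} = 18$ ($d{\left(o,f \right)} = 2 - \left(-1 - 15\right) = 2 - -16 = 2 + 16 = 18$)
$4492 d{\left(\frac{10}{7},-12 \right)} = 4492 \cdot 18 = 80856$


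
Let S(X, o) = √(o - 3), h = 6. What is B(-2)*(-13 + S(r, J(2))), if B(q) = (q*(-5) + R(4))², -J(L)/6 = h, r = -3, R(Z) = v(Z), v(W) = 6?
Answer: -3328 + 256*I*√39 ≈ -3328.0 + 1598.7*I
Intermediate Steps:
R(Z) = 6
J(L) = -36 (J(L) = -6*6 = -36)
B(q) = (6 - 5*q)² (B(q) = (q*(-5) + 6)² = (-5*q + 6)² = (6 - 5*q)²)
S(X, o) = √(-3 + o)
B(-2)*(-13 + S(r, J(2))) = (-6 + 5*(-2))²*(-13 + √(-3 - 36)) = (-6 - 10)²*(-13 + √(-39)) = (-16)²*(-13 + I*√39) = 256*(-13 + I*√39) = -3328 + 256*I*√39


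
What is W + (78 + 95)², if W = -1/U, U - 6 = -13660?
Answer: 408650567/13654 ≈ 29929.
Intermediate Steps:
U = -13654 (U = 6 - 13660 = -13654)
W = 1/13654 (W = -1/(-13654) = -1*(-1/13654) = 1/13654 ≈ 7.3239e-5)
W + (78 + 95)² = 1/13654 + (78 + 95)² = 1/13654 + 173² = 1/13654 + 29929 = 408650567/13654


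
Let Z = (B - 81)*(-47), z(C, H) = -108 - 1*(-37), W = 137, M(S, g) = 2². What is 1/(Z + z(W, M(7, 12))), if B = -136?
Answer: 1/10128 ≈ 9.8736e-5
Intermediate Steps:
M(S, g) = 4
z(C, H) = -71 (z(C, H) = -108 + 37 = -71)
Z = 10199 (Z = (-136 - 81)*(-47) = -217*(-47) = 10199)
1/(Z + z(W, M(7, 12))) = 1/(10199 - 71) = 1/10128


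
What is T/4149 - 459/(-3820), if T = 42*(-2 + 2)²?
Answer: 459/3820 ≈ 0.12016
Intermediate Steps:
T = 0 (T = 42*0² = 42*0 = 0)
T/4149 - 459/(-3820) = 0/4149 - 459/(-3820) = 0*(1/4149) - 459*(-1/3820) = 0 + 459/3820 = 459/3820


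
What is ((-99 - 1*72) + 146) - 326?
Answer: -351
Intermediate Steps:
((-99 - 1*72) + 146) - 326 = ((-99 - 72) + 146) - 326 = (-171 + 146) - 326 = -25 - 326 = -351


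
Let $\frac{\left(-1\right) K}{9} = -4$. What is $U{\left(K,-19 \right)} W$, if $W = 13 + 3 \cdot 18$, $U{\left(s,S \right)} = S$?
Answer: $-1273$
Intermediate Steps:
$K = 36$ ($K = \left(-9\right) \left(-4\right) = 36$)
$W = 67$ ($W = 13 + 54 = 67$)
$U{\left(K,-19 \right)} W = \left(-19\right) 67 = -1273$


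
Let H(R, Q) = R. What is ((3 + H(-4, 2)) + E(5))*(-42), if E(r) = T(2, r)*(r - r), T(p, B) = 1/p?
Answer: 42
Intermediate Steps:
T(p, B) = 1/p
E(r) = 0 (E(r) = (r - r)/2 = (½)*0 = 0)
((3 + H(-4, 2)) + E(5))*(-42) = ((3 - 4) + 0)*(-42) = (-1 + 0)*(-42) = -1*(-42) = 42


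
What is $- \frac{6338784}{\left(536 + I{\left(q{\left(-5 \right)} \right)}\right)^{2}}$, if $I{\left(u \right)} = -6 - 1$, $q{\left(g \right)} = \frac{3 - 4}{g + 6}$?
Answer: $- \frac{6338784}{279841} \approx -22.651$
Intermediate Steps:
$q{\left(g \right)} = - \frac{1}{6 + g}$
$I{\left(u \right)} = -7$
$- \frac{6338784}{\left(536 + I{\left(q{\left(-5 \right)} \right)}\right)^{2}} = - \frac{6338784}{\left(536 - 7\right)^{2}} = - \frac{6338784}{529^{2}} = - \frac{6338784}{279841}$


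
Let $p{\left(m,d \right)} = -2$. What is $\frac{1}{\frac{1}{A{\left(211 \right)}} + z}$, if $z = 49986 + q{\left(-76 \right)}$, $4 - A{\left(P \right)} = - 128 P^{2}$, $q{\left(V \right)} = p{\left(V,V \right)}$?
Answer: $\frac{5698692}{284843420929} \approx 2.0006 \cdot 10^{-5}$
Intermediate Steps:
$q{\left(V \right)} = -2$
$A{\left(P \right)} = 4 + 128 P^{2}$ ($A{\left(P \right)} = 4 - - 128 P^{2} = 4 + 128 P^{2}$)
$z = 49984$ ($z = 49986 - 2 = 49984$)
$\frac{1}{\frac{1}{A{\left(211 \right)}} + z} = \frac{1}{\frac{1}{4 + 128 \cdot 211^{2}} + 49984} = \frac{1}{\frac{1}{4 + 128 \cdot 44521} + 49984} = \frac{1}{\frac{1}{4 + 5698688} + 49984} = \frac{1}{\frac{1}{5698692} + 49984} = \frac{1}{\frac{284843420929}{5698692}} = \frac{5698692}{284843420929}$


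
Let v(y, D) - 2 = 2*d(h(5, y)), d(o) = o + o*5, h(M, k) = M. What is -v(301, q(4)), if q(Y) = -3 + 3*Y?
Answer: -62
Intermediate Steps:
d(o) = 6*o (d(o) = o + 5*o = 6*o)
v(y, D) = 62 (v(y, D) = 2 + 2*(6*5) = 2 + 2*30 = 2 + 60 = 62)
-v(301, q(4)) = -1*62 = -62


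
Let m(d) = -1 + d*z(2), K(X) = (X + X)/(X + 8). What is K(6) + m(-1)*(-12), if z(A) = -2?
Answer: -78/7 ≈ -11.143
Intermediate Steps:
K(X) = 2*X/(8 + X) (K(X) = (2*X)/(8 + X) = 2*X/(8 + X))
m(d) = -1 - 2*d (m(d) = -1 + d*(-2) = -1 - 2*d)
K(6) + m(-1)*(-12) = 2*6/(8 + 6) + (-1 - 2*(-1))*(-12) = 2*6/14 + (-1 + 2)*(-12) = 2*6*(1/14) + 1*(-12) = 6/7 - 12 = -78/7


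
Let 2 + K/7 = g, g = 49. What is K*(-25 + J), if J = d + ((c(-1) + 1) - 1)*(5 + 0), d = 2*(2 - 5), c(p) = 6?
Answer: -329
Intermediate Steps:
K = 329 (K = -14 + 7*49 = -14 + 343 = 329)
d = -6 (d = 2*(-3) = -6)
J = 24 (J = -6 + ((6 + 1) - 1)*(5 + 0) = -6 + (7 - 1)*5 = -6 + 6*5 = -6 + 30 = 24)
K*(-25 + J) = 329*(-25 + 24) = 329*(-1) = -329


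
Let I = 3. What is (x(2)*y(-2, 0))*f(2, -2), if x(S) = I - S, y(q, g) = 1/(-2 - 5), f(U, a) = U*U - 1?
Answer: -3/7 ≈ -0.42857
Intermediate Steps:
f(U, a) = -1 + U² (f(U, a) = U² - 1 = -1 + U²)
y(q, g) = -⅐ (y(q, g) = 1/(-7) = -⅐)
x(S) = 3 - S
(x(2)*y(-2, 0))*f(2, -2) = ((3 - 1*2)*(-⅐))*(-1 + 2²) = ((3 - 2)*(-⅐))*(-1 + 4) = (1*(-⅐))*3 = -⅐*3 = -3/7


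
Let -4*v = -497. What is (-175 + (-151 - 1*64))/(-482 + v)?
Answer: 520/477 ≈ 1.0901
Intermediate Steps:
v = 497/4 (v = -¼*(-497) = 497/4 ≈ 124.25)
(-175 + (-151 - 1*64))/(-482 + v) = (-175 + (-151 - 1*64))/(-482 + 497/4) = (-175 + (-151 - 64))/(-1431/4) = (-175 - 215)*(-4/1431) = -390*(-4/1431) = 520/477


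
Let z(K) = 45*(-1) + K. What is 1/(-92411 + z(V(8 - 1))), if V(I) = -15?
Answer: -1/92471 ≈ -1.0814e-5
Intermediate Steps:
z(K) = -45 + K
1/(-92411 + z(V(8 - 1))) = 1/(-92411 + (-45 - 15)) = 1/(-92411 - 60) = 1/(-92471) = -1/92471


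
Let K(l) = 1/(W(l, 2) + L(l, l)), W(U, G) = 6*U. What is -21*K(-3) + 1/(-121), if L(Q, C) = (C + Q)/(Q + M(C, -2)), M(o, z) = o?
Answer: 2524/2057 ≈ 1.2270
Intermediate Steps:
L(Q, C) = 1 (L(Q, C) = (C + Q)/(Q + C) = (C + Q)/(C + Q) = 1)
K(l) = 1/(1 + 6*l) (K(l) = 1/(6*l + 1) = 1/(1 + 6*l))
-21*K(-3) + 1/(-121) = -21/(1 + 6*(-3)) + 1/(-121) = -21/(1 - 18) - 1/121 = -21/(-17) - 1/121 = -21*(-1/17) - 1/121 = 21/17 - 1/121 = 2524/2057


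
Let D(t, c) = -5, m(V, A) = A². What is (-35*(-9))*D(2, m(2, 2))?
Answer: -1575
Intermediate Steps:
(-35*(-9))*D(2, m(2, 2)) = -35*(-9)*(-5) = 315*(-5) = -1575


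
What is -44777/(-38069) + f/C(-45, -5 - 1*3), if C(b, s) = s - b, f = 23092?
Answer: 880746097/1408553 ≈ 625.28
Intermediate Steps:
-44777/(-38069) + f/C(-45, -5 - 1*3) = -44777/(-38069) + 23092/((-5 - 1*3) - 1*(-45)) = -44777*(-1/38069) + 23092/((-5 - 3) + 45) = 44777/38069 + 23092/(-8 + 45) = 44777/38069 + 23092/37 = 880746097/1408553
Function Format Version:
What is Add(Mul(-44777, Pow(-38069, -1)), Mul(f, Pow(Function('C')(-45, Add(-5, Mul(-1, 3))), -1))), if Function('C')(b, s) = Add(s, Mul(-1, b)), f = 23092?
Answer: Rational(880746097, 1408553) ≈ 625.28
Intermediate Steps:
Add(Mul(-44777, Pow(-38069, -1)), Mul(f, Pow(Function('C')(-45, Add(-5, Mul(-1, 3))), -1))) = Add(Mul(-44777, Pow(-38069, -1)), Mul(23092, Pow(Add(Add(-5, Mul(-1, 3)), Mul(-1, -45)), -1))) = Add(Mul(-44777, Rational(-1, 38069)), Mul(23092, Pow(Add(Add(-5, -3), 45), -1))) = Add(Rational(44777, 38069), Mul(23092, Pow(Add(-8, 45), -1))) = Add(Rational(44777, 38069), Mul(23092, Pow(37, -1))) = Add(Rational(44777, 38069), Mul(23092, Rational(1, 37))) = Add(Rational(44777, 38069), Rational(23092, 37)) = Rational(880746097, 1408553)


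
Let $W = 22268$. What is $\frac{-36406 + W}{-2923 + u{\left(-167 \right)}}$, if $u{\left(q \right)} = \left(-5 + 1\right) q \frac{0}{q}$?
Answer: $\frac{14138}{2923} \approx 4.8368$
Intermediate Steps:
$u{\left(q \right)} = 0$ ($u{\left(q \right)} = - 4 q 0 = 0$)
$\frac{-36406 + W}{-2923 + u{\left(-167 \right)}} = \frac{-36406 + 22268}{-2923 + 0} = - \frac{14138}{-2923} = \left(-14138\right) \left(- \frac{1}{2923}\right) = \frac{14138}{2923}$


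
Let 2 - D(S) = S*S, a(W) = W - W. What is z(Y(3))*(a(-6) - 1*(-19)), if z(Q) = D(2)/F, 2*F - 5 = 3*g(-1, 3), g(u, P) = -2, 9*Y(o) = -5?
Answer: 76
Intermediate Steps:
Y(o) = -5/9 (Y(o) = (1/9)*(-5) = -5/9)
a(W) = 0
D(S) = 2 - S**2 (D(S) = 2 - S*S = 2 - S**2)
F = -1/2 (F = 5/2 + (3*(-2))/2 = 5/2 + (1/2)*(-6) = 5/2 - 3 = -1/2 ≈ -0.50000)
z(Q) = 4 (z(Q) = (2 - 1*2**2)/(-1/2) = (2 - 1*4)*(-2) = (2 - 4)*(-2) = -2*(-2) = 4)
z(Y(3))*(a(-6) - 1*(-19)) = 4*(0 - 1*(-19)) = 4*(0 + 19) = 4*19 = 76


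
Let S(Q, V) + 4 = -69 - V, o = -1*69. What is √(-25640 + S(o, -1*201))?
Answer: 2*I*√6378 ≈ 159.72*I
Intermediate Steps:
o = -69
S(Q, V) = -73 - V (S(Q, V) = -4 + (-69 - V) = -73 - V)
√(-25640 + S(o, -1*201)) = √(-25640 + (-73 - (-1)*201)) = √(-25640 + (-73 - 1*(-201))) = √(-25640 + (-73 + 201)) = √(-25640 + 128) = √(-25512) = 2*I*√6378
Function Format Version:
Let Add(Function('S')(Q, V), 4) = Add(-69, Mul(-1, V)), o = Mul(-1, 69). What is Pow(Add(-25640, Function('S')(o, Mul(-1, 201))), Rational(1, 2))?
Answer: Mul(2, I, Pow(6378, Rational(1, 2))) ≈ Mul(159.72, I)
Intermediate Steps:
o = -69
Function('S')(Q, V) = Add(-73, Mul(-1, V)) (Function('S')(Q, V) = Add(-4, Add(-69, Mul(-1, V))) = Add(-73, Mul(-1, V)))
Pow(Add(-25640, Function('S')(o, Mul(-1, 201))), Rational(1, 2)) = Pow(Add(-25640, Add(-73, Mul(-1, Mul(-1, 201)))), Rational(1, 2)) = Pow(Add(-25640, Add(-73, Mul(-1, -201))), Rational(1, 2)) = Pow(Add(-25640, Add(-73, 201)), Rational(1, 2)) = Pow(Add(-25640, 128), Rational(1, 2)) = Pow(-25512, Rational(1, 2)) = Mul(2, I, Pow(6378, Rational(1, 2)))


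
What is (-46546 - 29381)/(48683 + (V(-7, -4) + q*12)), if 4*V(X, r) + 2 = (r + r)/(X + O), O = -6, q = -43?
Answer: -1974102/1252333 ≈ -1.5763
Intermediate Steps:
V(X, r) = -½ + r/(2*(-6 + X)) (V(X, r) = -½ + ((r + r)/(X - 6))/4 = -½ + ((2*r)/(-6 + X))/4 = -½ + (2*r/(-6 + X))/4 = -½ + r/(2*(-6 + X)))
(-46546 - 29381)/(48683 + (V(-7, -4) + q*12)) = (-46546 - 29381)/(48683 + ((6 - 4 - 1*(-7))/(2*(-6 - 7)) - 43*12)) = -75927/(48683 + ((½)*(6 - 4 + 7)/(-13) - 516)) = -75927/(48683 + ((½)*(-1/13)*9 - 516)) = -75927/(48683 + (-9/26 - 516)) = -75927/(48683 - 13425/26) = -75927/1252333/26 = -75927*26/1252333 = -1974102/1252333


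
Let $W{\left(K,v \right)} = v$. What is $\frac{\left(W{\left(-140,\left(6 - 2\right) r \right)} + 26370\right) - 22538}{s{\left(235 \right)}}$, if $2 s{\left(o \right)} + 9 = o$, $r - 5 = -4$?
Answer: $\frac{3836}{113} \approx 33.947$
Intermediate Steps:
$r = 1$ ($r = 5 - 4 = 1$)
$s{\left(o \right)} = - \frac{9}{2} + \frac{o}{2}$
$\frac{\left(W{\left(-140,\left(6 - 2\right) r \right)} + 26370\right) - 22538}{s{\left(235 \right)}} = \frac{\left(\left(6 - 2\right) 1 + 26370\right) - 22538}{- \frac{9}{2} + \frac{1}{2} \cdot 235} = \frac{\left(4 \cdot 1 + 26370\right) - 22538}{- \frac{9}{2} + \frac{235}{2}} = \frac{\left(4 + 26370\right) - 22538}{113} = \left(26374 - 22538\right) \frac{1}{113} = 3836 \cdot \frac{1}{113} = \frac{3836}{113}$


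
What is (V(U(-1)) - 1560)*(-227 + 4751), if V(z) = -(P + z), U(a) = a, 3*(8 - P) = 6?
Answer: -7080060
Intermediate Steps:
P = 6 (P = 8 - ⅓*6 = 8 - 2 = 6)
V(z) = -6 - z (V(z) = -(6 + z) = -6 - z)
(V(U(-1)) - 1560)*(-227 + 4751) = ((-6 - 1*(-1)) - 1560)*(-227 + 4751) = ((-6 + 1) - 1560)*4524 = (-5 - 1560)*4524 = -1565*4524 = -7080060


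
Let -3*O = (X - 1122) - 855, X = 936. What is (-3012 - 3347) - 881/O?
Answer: -2207454/347 ≈ -6361.5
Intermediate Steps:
O = 347 (O = -((936 - 1122) - 855)/3 = -(-186 - 855)/3 = -⅓*(-1041) = 347)
(-3012 - 3347) - 881/O = (-3012 - 3347) - 881/347 = -6359 - 881*1/347 = -6359 - 881/347 = -2207454/347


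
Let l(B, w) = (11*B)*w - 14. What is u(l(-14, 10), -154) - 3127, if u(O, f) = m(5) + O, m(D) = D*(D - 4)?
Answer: -4676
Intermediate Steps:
m(D) = D*(-4 + D)
l(B, w) = -14 + 11*B*w (l(B, w) = 11*B*w - 14 = -14 + 11*B*w)
u(O, f) = 5 + O (u(O, f) = 5*(-4 + 5) + O = 5*1 + O = 5 + O)
u(l(-14, 10), -154) - 3127 = (5 + (-14 + 11*(-14)*10)) - 3127 = (5 + (-14 - 1540)) - 3127 = (5 - 1554) - 3127 = -1549 - 3127 = -4676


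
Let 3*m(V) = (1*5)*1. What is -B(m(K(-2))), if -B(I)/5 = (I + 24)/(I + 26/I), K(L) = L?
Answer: 275/37 ≈ 7.4324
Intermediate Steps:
m(V) = 5/3 (m(V) = ((1*5)*1)/3 = (5*1)/3 = (⅓)*5 = 5/3)
B(I) = -5*(24 + I)/(I + 26/I) (B(I) = -5*(I + 24)/(I + 26/I) = -5*(24 + I)/(I + 26/I))
-B(m(K(-2))) = -(-5)*5*(24 + 5/3)/(3*(26 + (5/3)²)) = -(-5)*5*77/(3*(26 + 25/9)*3) = -(-5)*5*77/(3*259/9*3) = -(-5)*5*9*77/(3*259*3) = -1*(-275/37) = 275/37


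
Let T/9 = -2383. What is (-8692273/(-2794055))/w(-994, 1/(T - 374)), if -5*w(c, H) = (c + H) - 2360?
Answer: 189674089133/40898055501985 ≈ 0.0046377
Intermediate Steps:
T = -21447 (T = 9*(-2383) = -21447)
w(c, H) = 472 - H/5 - c/5 (w(c, H) = -((c + H) - 2360)/5 = -((H + c) - 2360)/5 = -(-2360 + H + c)/5 = 472 - H/5 - c/5)
(-8692273/(-2794055))/w(-994, 1/(T - 374)) = (-8692273/(-2794055))/(472 - 1/(5*(-21447 - 374)) - ⅕*(-994)) = (-8692273*(-1/2794055))/(472 - ⅕/(-21821) + 994/5) = 8692273/(2794055*(472 - ⅕*(-1/21821) + 994/5)) = 8692273/(2794055*(472 + 1/109105 + 994/5)) = 8692273/(2794055*(14637527/21821)) = (8692273/2794055)*(21821/14637527) = 189674089133/40898055501985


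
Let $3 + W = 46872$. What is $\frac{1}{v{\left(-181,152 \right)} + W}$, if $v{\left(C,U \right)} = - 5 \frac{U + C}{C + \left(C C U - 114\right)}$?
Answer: $\frac{4979377}{233378420758} \approx 2.1336 \cdot 10^{-5}$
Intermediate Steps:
$W = 46869$ ($W = -3 + 46872 = 46869$)
$v{\left(C,U \right)} = - \frac{5 \left(C + U\right)}{-114 + C + U C^{2}}$ ($v{\left(C,U \right)} = - 5 \frac{C + U}{C + \left(C^{2} U - 114\right)} = - 5 \frac{C + U}{C + \left(U C^{2} - 114\right)} = - 5 \frac{C + U}{C + \left(-114 + U C^{2}\right)} = - 5 \frac{C + U}{-114 + C + U C^{2}} = - \frac{5 \left(C + U\right)}{-114 + C + U C^{2}}$)
$\frac{1}{v{\left(-181,152 \right)} + W} = \frac{1}{\frac{5 \left(\left(-1\right) \left(-181\right) - 152\right)}{-114 - 181 + 152 \left(-181\right)^{2}} + 46869} = \frac{1}{\frac{5 \left(181 - 152\right)}{-114 - 181 + 152 \cdot 32761} + 46869} = \frac{1}{5 \frac{1}{-114 - 181 + 4979672} \cdot 29 + 46869} = \frac{1}{5 \cdot \frac{1}{4979377} \cdot 29 + 46869} = \frac{1}{\frac{145}{4979377} + 46869} = \frac{1}{\frac{233378420758}{4979377}} = \frac{4979377}{233378420758}$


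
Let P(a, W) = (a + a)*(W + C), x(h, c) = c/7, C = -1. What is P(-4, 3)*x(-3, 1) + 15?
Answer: 89/7 ≈ 12.714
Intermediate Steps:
x(h, c) = c/7 (x(h, c) = c*(⅐) = c/7)
P(a, W) = 2*a*(-1 + W) (P(a, W) = (a + a)*(W - 1) = (2*a)*(-1 + W) = 2*a*(-1 + W))
P(-4, 3)*x(-3, 1) + 15 = (2*(-4)*(-1 + 3))*((⅐)*1) + 15 = (2*(-4)*2)*(⅐) + 15 = -16*⅐ + 15 = -16/7 + 15 = 89/7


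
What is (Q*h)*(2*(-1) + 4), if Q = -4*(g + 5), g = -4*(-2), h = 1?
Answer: -104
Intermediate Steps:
g = 8
Q = -52 (Q = -4*(8 + 5) = -4*13 = -52)
(Q*h)*(2*(-1) + 4) = (-52*1)*(2*(-1) + 4) = -52*(-2 + 4) = -52*2 = -104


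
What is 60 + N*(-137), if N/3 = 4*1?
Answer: -1584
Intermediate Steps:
N = 12 (N = 3*(4*1) = 3*4 = 12)
60 + N*(-137) = 60 + 12*(-137) = 60 - 1644 = -1584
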